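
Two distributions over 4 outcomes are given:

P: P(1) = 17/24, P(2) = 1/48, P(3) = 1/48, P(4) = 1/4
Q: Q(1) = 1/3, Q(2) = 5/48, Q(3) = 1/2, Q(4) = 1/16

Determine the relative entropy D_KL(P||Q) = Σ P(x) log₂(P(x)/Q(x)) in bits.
1.1264 bits

D_KL(P||Q) = Σ P(x) log₂(P(x)/Q(x))

Computing term by term:
  P(1)·log₂(P(1)/Q(1)) = (17/24)·log₂((17/24)/(1/3)) = 0.77029
  P(2)·log₂(P(2)/Q(2)) = (1/48)·log₂((1/48)/(5/48)) = -0.04837
  P(3)·log₂(P(3)/Q(3)) = (1/48)·log₂((1/48)/(1/2)) = -0.09552
  P(4)·log₂(P(4)/Q(4)) = (1/4)·log₂((1/4)/(1/16)) = 0.50000

D_KL(P||Q) = 0.77029 - 0.04837 - 0.09552 + 0.50000 = 1.12640 ≈ 1.1264 bits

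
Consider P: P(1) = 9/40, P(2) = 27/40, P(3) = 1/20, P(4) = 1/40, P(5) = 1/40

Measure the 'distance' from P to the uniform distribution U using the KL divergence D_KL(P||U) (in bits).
0.9728 bits

U(i) = 1/5 for all i

D_KL(P||U) = Σ P(x) log₂(P(x) / (1/5))
           = Σ P(x) log₂(P(x)) + log₂(5)
           = log₂(5) - H(P)

H(P) = -Σ P(x) log₂(P(x)):
  -P(1)·log₂(P(1)) = -(9/40)·log₂(9/40) = 0.48420
  -P(2)·log₂(P(2)) = -(27/40)·log₂(27/40) = 0.38275
  -P(3)·log₂(P(3)) = -(1/20)·log₂(1/20) = 0.21610
  -P(4)·log₂(P(4)) = -(1/40)·log₂(1/40) = 0.13305
  -P(5)·log₂(P(5)) = -(1/40)·log₂(1/40) = 0.13305
H(P) = 0.48420 + 0.38275 + 0.21610 + 0.13305 + 0.13305 = 1.34915 bits

log₂(5) = 2.32193 bits

D_KL(P||U) = 2.32193 - 1.34915 = 0.97278 ≈ 0.9728 bits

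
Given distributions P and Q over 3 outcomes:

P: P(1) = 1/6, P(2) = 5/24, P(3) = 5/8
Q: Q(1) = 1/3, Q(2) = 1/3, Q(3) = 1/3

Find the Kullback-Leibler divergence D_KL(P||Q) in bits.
0.2589 bits

D_KL(P||Q) = Σ P(x) log₂(P(x)/Q(x))

Computing term by term:
  P(1)·log₂(P(1)/Q(1)) = (1/6)·log₂((1/6)/(1/3)) = -0.16667
  P(2)·log₂(P(2)/Q(2)) = (5/24)·log₂((5/24)/(1/3)) = -0.14126
  P(3)·log₂(P(3)/Q(3)) = (5/8)·log₂((5/8)/(1/3)) = 0.56681

D_KL(P||Q) = -0.16667 - 0.14126 + 0.56681 = 0.25888 ≈ 0.2589 bits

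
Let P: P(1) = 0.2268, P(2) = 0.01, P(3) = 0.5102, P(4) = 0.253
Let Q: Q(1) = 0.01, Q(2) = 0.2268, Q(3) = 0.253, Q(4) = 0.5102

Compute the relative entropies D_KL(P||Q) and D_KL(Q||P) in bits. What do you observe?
D_KL(P||Q) = 1.2366 bits, D_KL(Q||P) = 1.2366 bits. The two directions give the same value here, because Q is a self-inverse relabeling of P; in general KL divergence is asymmetric.

D_KL(P||Q) = Σ P(x) log₂(P(x)/Q(x))

Computing term by term:
  P(1)·log₂(P(1)/Q(1)) = 0.2268·log₂(0.2268/0.01) = 1.02136
  P(2)·log₂(P(2)/Q(2)) = 0.01·log₂(0.01/0.2268) = -0.04503
  P(3)·log₂(P(3)/Q(3)) = 0.5102·log₂(0.5102/0.253) = 0.51628
  P(4)·log₂(P(4)/Q(4)) = 0.253·log₂(0.253/0.5102) = -0.25602

D_KL(P||Q) = 1.02136 - 0.04503 + 0.51628 - 0.25602 = 1.23659 ≈ 1.2366 bits

D_KL(Q||P) = Σ Q(x) log₂(Q(x)/P(x))

Computing term by term:
  Q(1)·log₂(Q(1)/P(1)) = 0.01·log₂(0.01/0.2268) = -0.04503
  Q(2)·log₂(Q(2)/P(2)) = 0.2268·log₂(0.2268/0.01) = 1.02136
  Q(3)·log₂(Q(3)/P(3)) = 0.253·log₂(0.253/0.5102) = -0.25602
  Q(4)·log₂(Q(4)/P(4)) = 0.5102·log₂(0.5102/0.253) = 0.51628

D_KL(Q||P) = -0.04503 + 1.02136 - 0.25602 + 0.51628 = 1.23659 ≈ 1.2366 bits

These ARE equal here. Q is P with outcomes relabeled (Q(1) = P(2), Q(2) = P(1), Q(3) = P(4), Q(4) = P(3)) by a relabeling that is its own inverse, so the two sums contain exactly the same terms in a different order. This is a special case — KL divergence is not symmetric in general: D_KL(P||Q) ≠ D_KL(Q||P) for most P, Q.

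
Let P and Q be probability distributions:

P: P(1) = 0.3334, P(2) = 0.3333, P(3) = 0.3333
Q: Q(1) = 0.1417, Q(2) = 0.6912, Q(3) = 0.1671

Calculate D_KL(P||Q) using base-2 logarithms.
0.3928 bits

D_KL(P||Q) = Σ P(x) log₂(P(x)/Q(x))

Computing term by term:
  P(1)·log₂(P(1)/Q(1)) = 0.3334·log₂(0.3334/0.1417) = 0.41155
  P(2)·log₂(P(2)/Q(2)) = 0.3333·log₂(0.3333/0.6912) = -0.35073
  P(3)·log₂(P(3)/Q(3)) = 0.3333·log₂(0.3333/0.1671) = 0.33200

D_KL(P||Q) = 0.41155 - 0.35073 + 0.33200 = 0.39282 ≈ 0.3928 bits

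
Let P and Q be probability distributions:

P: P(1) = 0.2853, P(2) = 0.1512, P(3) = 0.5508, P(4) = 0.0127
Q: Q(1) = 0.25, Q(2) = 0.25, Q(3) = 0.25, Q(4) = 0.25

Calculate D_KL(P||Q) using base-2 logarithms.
0.5178 bits

D_KL(P||Q) = Σ P(x) log₂(P(x)/Q(x))

Computing term by term:
  P(1)·log₂(P(1)/Q(1)) = 0.2853·log₂(0.2853/0.25) = 0.05436
  P(2)·log₂(P(2)/Q(2)) = 0.1512·log₂(0.1512/0.25) = -0.10969
  P(3)·log₂(P(3)/Q(3)) = 0.5508·log₂(0.5508/0.25) = 0.62769
  P(4)·log₂(P(4)/Q(4)) = 0.0127·log₂(0.0127/0.25) = -0.05460

D_KL(P||Q) = 0.05436 - 0.10969 + 0.62769 - 0.05460 = 0.51776 ≈ 0.5178 bits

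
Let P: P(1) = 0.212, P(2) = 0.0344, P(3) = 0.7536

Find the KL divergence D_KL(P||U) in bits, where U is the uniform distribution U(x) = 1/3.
0.6357 bits

U(i) = 1/3 for all i

D_KL(P||U) = Σ P(x) log₂(P(x) / (1/3))
           = Σ P(x) log₂(P(x)) + log₂(3)
           = log₂(3) - H(P)

H(P) = -Σ P(x) log₂(P(x)):
  -P(1)·log₂(P(1)) = -(0.212)·log₂(0.212) = 0.47443
  -P(2)·log₂(P(2)) = -(0.0344)·log₂(0.0344) = 0.16723
  -P(3)·log₂(P(3)) = -(0.7536)·log₂(0.7536) = 0.30757
H(P) = 0.47443 + 0.16723 + 0.30757 = 0.94923 bits

log₂(3) = 1.58496 bits

D_KL(P||U) = 1.58496 - 0.94923 = 0.63573 ≈ 0.6357 bits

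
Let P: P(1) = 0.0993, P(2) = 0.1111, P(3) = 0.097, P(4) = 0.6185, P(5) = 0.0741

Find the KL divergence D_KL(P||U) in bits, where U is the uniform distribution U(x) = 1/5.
0.6055 bits

U(i) = 1/5 for all i

D_KL(P||U) = Σ P(x) log₂(P(x) / (1/5))
           = Σ P(x) log₂(P(x)) + log₂(5)
           = log₂(5) - H(P)

H(P) = -Σ P(x) log₂(P(x)):
  -P(1)·log₂(P(1)) = -(0.0993)·log₂(0.0993) = 0.33087
  -P(2)·log₂(P(2)) = -(0.1111)·log₂(0.1111) = 0.35219
  -P(3)·log₂(P(3)) = -(0.097)·log₂(0.097) = 0.32649
  -P(4)·log₂(P(4)) = -(0.6185)·log₂(0.6185) = 0.42872
  -P(5)·log₂(P(5)) = -(0.0741)·log₂(0.0741) = 0.27820
H(P) = 0.33087 + 0.35219 + 0.32649 + 0.42872 + 0.27820 = 1.71647 bits

log₂(5) = 2.32193 bits

D_KL(P||U) = 2.32193 - 1.71647 = 0.60546 ≈ 0.6055 bits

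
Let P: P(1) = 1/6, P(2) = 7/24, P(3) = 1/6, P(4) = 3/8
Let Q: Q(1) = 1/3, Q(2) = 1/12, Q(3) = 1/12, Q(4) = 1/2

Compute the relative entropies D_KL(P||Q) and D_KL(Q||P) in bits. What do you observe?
D_KL(P||Q) = 0.3715 bits, D_KL(Q||P) = 0.3069 bits. The two directions give different values (D_KL(P||Q) exceeds D_KL(Q||P) by 0.0646 bits): KL divergence is asymmetric.

D_KL(P||Q) = Σ P(x) log₂(P(x)/Q(x))

Computing term by term:
  P(1)·log₂(P(1)/Q(1)) = (1/6)·log₂((1/6)/(1/3)) = -0.16667
  P(2)·log₂(P(2)/Q(2)) = (7/24)·log₂((7/24)/(1/12)) = 0.52715
  P(3)·log₂(P(3)/Q(3)) = (1/6)·log₂((1/6)/(1/12)) = 0.16667
  P(4)·log₂(P(4)/Q(4)) = (3/8)·log₂((3/8)/(1/2)) = -0.15564

D_KL(P||Q) = -0.16667 + 0.52715 + 0.16667 - 0.15564 = 0.37151 ≈ 0.3715 bits

D_KL(Q||P) = Σ Q(x) log₂(Q(x)/P(x))

Computing term by term:
  Q(1)·log₂(Q(1)/P(1)) = (1/3)·log₂((1/3)/(1/6)) = 0.33333
  Q(2)·log₂(Q(2)/P(2)) = (1/12)·log₂((1/12)/(7/24)) = -0.15061
  Q(3)·log₂(Q(3)/P(3)) = (1/12)·log₂((1/12)/(1/6)) = -0.08333
  Q(4)·log₂(Q(4)/P(4)) = (1/2)·log₂((1/2)/(3/8)) = 0.20752

D_KL(Q||P) = 0.33333 - 0.15061 - 0.08333 + 0.20752 = 0.30691 ≈ 0.3069 bits

These are NOT equal (difference: 0.0646 bits). KL divergence is asymmetric: D_KL(P||Q) ≠ D_KL(Q||P) in general.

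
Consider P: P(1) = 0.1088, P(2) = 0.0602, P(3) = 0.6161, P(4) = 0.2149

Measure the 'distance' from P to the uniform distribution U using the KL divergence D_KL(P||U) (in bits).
0.5005 bits

U(i) = 1/4 for all i

D_KL(P||U) = Σ P(x) log₂(P(x) / (1/4))
           = Σ P(x) log₂(P(x)) + log₂(4)
           = log₂(4) - H(P)

H(P) = -Σ P(x) log₂(P(x)):
  -P(1)·log₂(P(1)) = -(0.1088)·log₂(0.1088) = 0.34819
  -P(2)·log₂(P(2)) = -(0.0602)·log₂(0.0602) = 0.24406
  -P(3)·log₂(P(3)) = -(0.6161)·log₂(0.6161) = 0.43051
  -P(4)·log₂(P(4)) = -(0.2149)·log₂(0.2149) = 0.47670
H(P) = 0.34819 + 0.24406 + 0.43051 + 0.47670 = 1.49946 bits

log₂(4) = 2.00000 bits

D_KL(P||U) = 2.00000 - 1.49946 = 0.50054 ≈ 0.5005 bits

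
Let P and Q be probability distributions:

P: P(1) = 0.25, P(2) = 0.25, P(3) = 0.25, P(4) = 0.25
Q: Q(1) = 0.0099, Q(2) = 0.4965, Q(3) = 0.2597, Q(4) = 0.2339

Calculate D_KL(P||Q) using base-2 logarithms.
0.9274 bits

D_KL(P||Q) = Σ P(x) log₂(P(x)/Q(x))

Computing term by term:
  P(1)·log₂(P(1)/Q(1)) = 0.25·log₂(0.25/0.0099) = 1.16459
  P(2)·log₂(P(2)/Q(2)) = 0.25·log₂(0.25/0.4965) = -0.24747
  P(3)·log₂(P(3)/Q(3)) = 0.25·log₂(0.25/0.2597) = -0.01373
  P(4)·log₂(P(4)/Q(4)) = 0.25·log₂(0.25/0.2339) = 0.02401

D_KL(P||Q) = 1.16459 - 0.24747 - 0.01373 + 0.02401 = 0.92740 ≈ 0.9274 bits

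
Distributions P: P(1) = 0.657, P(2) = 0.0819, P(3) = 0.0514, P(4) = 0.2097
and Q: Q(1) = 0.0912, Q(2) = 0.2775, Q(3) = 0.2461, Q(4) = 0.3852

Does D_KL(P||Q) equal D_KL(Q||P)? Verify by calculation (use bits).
D_KL(P||Q) = 1.4274 bits, D_KL(Q||P) = 1.1227 bits. No — D_KL(P||Q) ≠ D_KL(Q||P) for this pair.

D_KL(P||Q) = Σ P(x) log₂(P(x)/Q(x))

Computing term by term:
  P(1)·log₂(P(1)/Q(1)) = 0.657·log₂(0.657/0.0912) = 1.87165
  P(2)·log₂(P(2)/Q(2)) = 0.0819·log₂(0.0819/0.2775) = -0.14419
  P(3)·log₂(P(3)/Q(3)) = 0.0514·log₂(0.0514/0.2461) = -0.11613
  P(4)·log₂(P(4)/Q(4)) = 0.2097·log₂(0.2097/0.3852) = -0.18397

D_KL(P||Q) = 1.87165 - 0.14419 - 0.11613 - 0.18397 = 1.42736 ≈ 1.4274 bits

D_KL(Q||P) = Σ Q(x) log₂(Q(x)/P(x))

Computing term by term:
  Q(1)·log₂(Q(1)/P(1)) = 0.0912·log₂(0.0912/0.657) = -0.25981
  Q(2)·log₂(Q(2)/P(2)) = 0.2775·log₂(0.2775/0.0819) = 0.48855
  Q(3)·log₂(Q(3)/P(3)) = 0.2461·log₂(0.2461/0.0514) = 0.55604
  Q(4)·log₂(Q(4)/P(4)) = 0.3852·log₂(0.3852/0.2097) = 0.33793

D_KL(Q||P) = -0.25981 + 0.48855 + 0.55604 + 0.33793 = 1.12271 ≈ 1.1227 bits

These are NOT equal (difference: 0.3047 bits). KL divergence is asymmetric: D_KL(P||Q) ≠ D_KL(Q||P) in general.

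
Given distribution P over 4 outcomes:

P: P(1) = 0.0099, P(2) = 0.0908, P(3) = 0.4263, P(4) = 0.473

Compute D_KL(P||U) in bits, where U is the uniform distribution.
0.5846 bits

U(i) = 1/4 for all i

D_KL(P||U) = Σ P(x) log₂(P(x) / (1/4))
           = Σ P(x) log₂(P(x)) + log₂(4)
           = log₂(4) - H(P)

H(P) = -Σ P(x) log₂(P(x)):
  -P(1)·log₂(P(1)) = -(0.0099)·log₂(0.0099) = 0.06592
  -P(2)·log₂(P(2)) = -(0.0908)·log₂(0.0908) = 0.31427
  -P(3)·log₂(P(3)) = -(0.4263)·log₂(0.4263) = 0.52437
  -P(4)·log₂(P(4)) = -(0.473)·log₂(0.473) = 0.51088
H(P) = 0.06592 + 0.31427 + 0.52437 + 0.51088 = 1.41544 bits

log₂(4) = 2.00000 bits

D_KL(P||U) = 2.00000 - 1.41544 = 0.58456 ≈ 0.5846 bits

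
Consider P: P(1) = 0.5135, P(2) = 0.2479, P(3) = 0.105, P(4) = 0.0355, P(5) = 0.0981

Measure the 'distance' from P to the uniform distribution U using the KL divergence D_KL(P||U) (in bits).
0.4884 bits

U(i) = 1/5 for all i

D_KL(P||U) = Σ P(x) log₂(P(x) / (1/5))
           = Σ P(x) log₂(P(x)) + log₂(5)
           = log₂(5) - H(P)

H(P) = -Σ P(x) log₂(P(x)):
  -P(1)·log₂(P(1)) = -(0.5135)·log₂(0.5135) = 0.49376
  -P(2)·log₂(P(2)) = -(0.2479)·log₂(0.2479) = 0.49882
  -P(3)·log₂(P(3)) = -(0.105)·log₂(0.105) = 0.34141
  -P(4)·log₂(P(4)) = -(0.0355)·log₂(0.0355) = 0.17097
  -P(5)·log₂(P(5)) = -(0.0981)·log₂(0.0981) = 0.32860
H(P) = 0.49376 + 0.49882 + 0.34141 + 0.17097 + 0.32860 = 1.83356 bits

log₂(5) = 2.32193 bits

D_KL(P||U) = 2.32193 - 1.83356 = 0.48837 ≈ 0.4884 bits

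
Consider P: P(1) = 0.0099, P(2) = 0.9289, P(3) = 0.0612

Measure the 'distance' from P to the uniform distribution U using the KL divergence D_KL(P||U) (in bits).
1.1735 bits

U(i) = 1/3 for all i

D_KL(P||U) = Σ P(x) log₂(P(x) / (1/3))
           = Σ P(x) log₂(P(x)) + log₂(3)
           = log₂(3) - H(P)

H(P) = -Σ P(x) log₂(P(x)):
  -P(1)·log₂(P(1)) = -(0.0099)·log₂(0.0099) = 0.06592
  -P(2)·log₂(P(2)) = -(0.9289)·log₂(0.9289) = 0.09884
  -P(3)·log₂(P(3)) = -(0.0612)·log₂(0.0612) = 0.24666
H(P) = 0.06592 + 0.09884 + 0.24666 = 0.41142 bits

log₂(3) = 1.58496 bits

D_KL(P||U) = 1.58496 - 0.41142 = 1.17354 ≈ 1.1735 bits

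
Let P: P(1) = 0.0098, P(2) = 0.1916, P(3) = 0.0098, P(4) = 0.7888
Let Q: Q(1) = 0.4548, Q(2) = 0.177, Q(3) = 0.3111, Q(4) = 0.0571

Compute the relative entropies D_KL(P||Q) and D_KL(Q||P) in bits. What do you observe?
D_KL(P||Q) = 2.9068 bits, D_KL(Q||P) = 3.8333 bits. The two directions give different values (D_KL(Q||P) exceeds D_KL(P||Q) by 0.9265 bits): KL divergence is asymmetric.

D_KL(P||Q) = Σ P(x) log₂(P(x)/Q(x))

Computing term by term:
  P(1)·log₂(P(1)/Q(1)) = 0.0098·log₂(0.0098/0.4548) = -0.05426
  P(2)·log₂(P(2)/Q(2)) = 0.1916·log₂(0.1916/0.177) = 0.02191
  P(3)·log₂(P(3)/Q(3)) = 0.0098·log₂(0.0098/0.3111) = -0.04889
  P(4)·log₂(P(4)/Q(4)) = 0.7888·log₂(0.7888/0.0571) = 2.98805

D_KL(P||Q) = -0.05426 + 0.02191 - 0.04889 + 2.98805 = 2.90681 ≈ 2.9068 bits

D_KL(Q||P) = Σ Q(x) log₂(Q(x)/P(x))

Computing term by term:
  Q(1)·log₂(Q(1)/P(1)) = 0.4548·log₂(0.4548/0.0098) = 2.51791
  Q(2)·log₂(Q(2)/P(2)) = 0.177·log₂(0.177/0.1916) = -0.02024
  Q(3)·log₂(Q(3)/P(3)) = 0.3111·log₂(0.3111/0.0098) = 1.55191
  Q(4)·log₂(Q(4)/P(4)) = 0.0571·log₂(0.0571/0.7888) = -0.21630

D_KL(Q||P) = 2.51791 - 0.02024 + 1.55191 - 0.21630 = 3.83328 ≈ 3.8333 bits

These are NOT equal (difference: 0.9265 bits). KL divergence is asymmetric: D_KL(P||Q) ≠ D_KL(Q||P) in general.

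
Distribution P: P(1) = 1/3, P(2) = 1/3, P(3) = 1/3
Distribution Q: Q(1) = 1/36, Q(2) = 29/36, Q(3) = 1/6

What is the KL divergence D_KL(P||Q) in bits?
1.1040 bits

D_KL(P||Q) = Σ P(x) log₂(P(x)/Q(x))

Computing term by term:
  P(1)·log₂(P(1)/Q(1)) = (1/3)·log₂((1/3)/(1/36)) = 1.19499
  P(2)·log₂(P(2)/Q(2)) = (1/3)·log₂((1/3)/(29/36)) = -0.42434
  P(3)·log₂(P(3)/Q(3)) = (1/3)·log₂((1/3)/(1/6)) = 0.33333

D_KL(P||Q) = 1.19499 - 0.42434 + 0.33333 = 1.10398 ≈ 1.1040 bits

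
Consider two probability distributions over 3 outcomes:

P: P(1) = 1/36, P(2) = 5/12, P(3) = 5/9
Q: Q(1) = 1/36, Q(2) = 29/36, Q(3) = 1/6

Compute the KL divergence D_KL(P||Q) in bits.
0.5687 bits

D_KL(P||Q) = Σ P(x) log₂(P(x)/Q(x))

Computing term by term:
  P(1)·log₂(P(1)/Q(1)) = (1/36)·log₂((1/36)/(1/36)) = 0.00000
  P(2)·log₂(P(2)/Q(2)) = (5/12)·log₂((5/12)/(29/36)) = -0.39629
  P(3)·log₂(P(3)/Q(3)) = (5/9)·log₂((5/9)/(1/6)) = 0.96498

D_KL(P||Q) = 0.00000 - 0.39629 + 0.96498 = 0.56869 ≈ 0.5687 bits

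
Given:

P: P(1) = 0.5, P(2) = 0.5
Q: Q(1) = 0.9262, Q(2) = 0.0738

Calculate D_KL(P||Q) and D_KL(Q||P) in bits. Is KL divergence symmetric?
D_KL(P||Q) = 0.9354 bits, D_KL(Q||P) = 0.6201 bits. No, KL divergence is not symmetric.

D_KL(P||Q) = Σ P(x) log₂(P(x)/Q(x))

Computing term by term:
  P(1)·log₂(P(1)/Q(1)) = 0.5·log₂(0.5/0.9262) = -0.44470
  P(2)·log₂(P(2)/Q(2)) = 0.5·log₂(0.5/0.0738) = 1.38012

D_KL(P||Q) = -0.44470 + 1.38012 = 0.93542 ≈ 0.9354 bits

D_KL(Q||P) = Σ Q(x) log₂(Q(x)/P(x))

Computing term by term:
  Q(1)·log₂(Q(1)/P(1)) = 0.9262·log₂(0.9262/0.5) = 0.82376
  Q(2)·log₂(Q(2)/P(2)) = 0.0738·log₂(0.0738/0.5) = -0.20371

D_KL(Q||P) = 0.82376 - 0.20371 = 0.62005 ≈ 0.6201 bits

These are NOT equal (difference: 0.3153 bits). KL divergence is asymmetric: D_KL(P||Q) ≠ D_KL(Q||P) in general.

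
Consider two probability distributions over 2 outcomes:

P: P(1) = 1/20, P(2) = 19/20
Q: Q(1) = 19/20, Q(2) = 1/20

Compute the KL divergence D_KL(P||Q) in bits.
3.8231 bits

D_KL(P||Q) = Σ P(x) log₂(P(x)/Q(x))

Computing term by term:
  P(1)·log₂(P(1)/Q(1)) = (1/20)·log₂((1/20)/(19/20)) = -0.21240
  P(2)·log₂(P(2)/Q(2)) = (19/20)·log₂((19/20)/(1/20)) = 4.03553

D_KL(P||Q) = -0.21240 + 4.03553 = 3.82313 ≈ 3.8231 bits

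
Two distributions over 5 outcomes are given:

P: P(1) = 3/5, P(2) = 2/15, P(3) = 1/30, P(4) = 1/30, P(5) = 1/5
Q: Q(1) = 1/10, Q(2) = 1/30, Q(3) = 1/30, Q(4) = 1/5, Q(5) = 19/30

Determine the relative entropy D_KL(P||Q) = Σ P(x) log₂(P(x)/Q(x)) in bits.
1.3989 bits

D_KL(P||Q) = Σ P(x) log₂(P(x)/Q(x))

Computing term by term:
  P(1)·log₂(P(1)/Q(1)) = (3/5)·log₂((3/5)/(1/10)) = 1.55098
  P(2)·log₂(P(2)/Q(2)) = (2/15)·log₂((2/15)/(1/30)) = 0.26667
  P(3)·log₂(P(3)/Q(3)) = (1/30)·log₂((1/30)/(1/30)) = 0.00000
  P(4)·log₂(P(4)/Q(4)) = (1/30)·log₂((1/30)/(1/5)) = -0.08617
  P(5)·log₂(P(5)/Q(5)) = (1/5)·log₂((1/5)/(19/30)) = -0.33259

D_KL(P||Q) = 1.55098 + 0.26667 + 0.00000 - 0.08617 - 0.33259 = 1.39889 ≈ 1.3989 bits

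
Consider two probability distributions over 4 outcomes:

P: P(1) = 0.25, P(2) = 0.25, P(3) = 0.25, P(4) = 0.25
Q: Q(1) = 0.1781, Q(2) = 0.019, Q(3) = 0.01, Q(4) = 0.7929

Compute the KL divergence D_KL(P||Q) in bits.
1.7964 bits

D_KL(P||Q) = Σ P(x) log₂(P(x)/Q(x))

Computing term by term:
  P(1)·log₂(P(1)/Q(1)) = 0.25·log₂(0.25/0.1781) = 0.12231
  P(2)·log₂(P(2)/Q(2)) = 0.25·log₂(0.25/0.019) = 0.92946
  P(3)·log₂(P(3)/Q(3)) = 0.25·log₂(0.25/0.01) = 1.16096
  P(4)·log₂(P(4)/Q(4)) = 0.25·log₂(0.25/0.7929) = -0.41630

D_KL(P||Q) = 0.12231 + 0.92946 + 1.16096 - 0.41630 = 1.79643 ≈ 1.7964 bits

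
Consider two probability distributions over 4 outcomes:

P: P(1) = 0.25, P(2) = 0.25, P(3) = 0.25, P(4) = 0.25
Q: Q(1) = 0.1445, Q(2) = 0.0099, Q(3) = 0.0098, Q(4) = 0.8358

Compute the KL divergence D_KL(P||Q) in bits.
2.0952 bits

D_KL(P||Q) = Σ P(x) log₂(P(x)/Q(x))

Computing term by term:
  P(1)·log₂(P(1)/Q(1)) = 0.25·log₂(0.25/0.1445) = 0.19771
  P(2)·log₂(P(2)/Q(2)) = 0.25·log₂(0.25/0.0099) = 1.16459
  P(3)·log₂(P(3)/Q(3)) = 0.25·log₂(0.25/0.0098) = 1.16825
  P(4)·log₂(P(4)/Q(4)) = 0.25·log₂(0.25/0.8358) = -0.43531

D_KL(P||Q) = 0.19771 + 1.16459 + 1.16825 - 0.43531 = 2.09524 ≈ 2.0952 bits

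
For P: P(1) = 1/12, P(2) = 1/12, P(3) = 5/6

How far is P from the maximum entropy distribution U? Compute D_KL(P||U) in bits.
0.7683 bits

U(i) = 1/3 for all i

D_KL(P||U) = Σ P(x) log₂(P(x) / (1/3))
           = Σ P(x) log₂(P(x)) + log₂(3)
           = log₂(3) - H(P)

H(P) = -Σ P(x) log₂(P(x)):
  -P(1)·log₂(P(1)) = -(1/12)·log₂(1/12) = 0.29875
  -P(2)·log₂(P(2)) = -(1/12)·log₂(1/12) = 0.29875
  -P(3)·log₂(P(3)) = -(5/6)·log₂(5/6) = 0.21920
H(P) = 0.29875 + 0.29875 + 0.21920 = 0.81670 bits

log₂(3) = 1.58496 bits

D_KL(P||U) = 1.58496 - 0.81670 = 0.76826 ≈ 0.7683 bits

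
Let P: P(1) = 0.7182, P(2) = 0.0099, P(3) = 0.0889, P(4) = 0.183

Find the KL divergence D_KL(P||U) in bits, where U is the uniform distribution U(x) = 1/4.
0.8323 bits

U(i) = 1/4 for all i

D_KL(P||U) = Σ P(x) log₂(P(x) / (1/4))
           = Σ P(x) log₂(P(x)) + log₂(4)
           = log₂(4) - H(P)

H(P) = -Σ P(x) log₂(P(x)):
  -P(1)·log₂(P(1)) = -(0.7182)·log₂(0.7182) = 0.34297
  -P(2)·log₂(P(2)) = -(0.0099)·log₂(0.0099) = 0.06592
  -P(3)·log₂(P(3)) = -(0.0889)·log₂(0.0889) = 0.31041
  -P(4)·log₂(P(4)) = -(0.183)·log₂(0.183) = 0.44837
H(P) = 0.34297 + 0.06592 + 0.31041 + 0.44837 = 1.16767 bits

log₂(4) = 2.00000 bits

D_KL(P||U) = 2.00000 - 1.16767 = 0.83233 ≈ 0.8323 bits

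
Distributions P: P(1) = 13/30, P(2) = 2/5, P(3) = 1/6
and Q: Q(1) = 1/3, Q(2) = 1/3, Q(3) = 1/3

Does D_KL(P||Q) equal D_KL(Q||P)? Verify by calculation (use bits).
D_KL(P||Q) = 0.1026 bits, D_KL(Q||P) = 0.1195 bits. No — D_KL(P||Q) ≠ D_KL(Q||P) for this pair.

D_KL(P||Q) = Σ P(x) log₂(P(x)/Q(x))

Computing term by term:
  P(1)·log₂(P(1)/Q(1)) = (13/30)·log₂((13/30)/(1/3)) = 0.16402
  P(2)·log₂(P(2)/Q(2)) = (2/5)·log₂((2/5)/(1/3)) = 0.10521
  P(3)·log₂(P(3)/Q(3)) = (1/6)·log₂((1/6)/(1/3)) = -0.16667

D_KL(P||Q) = 0.16402 + 0.10521 - 0.16667 = 0.10256 ≈ 0.1026 bits

D_KL(Q||P) = Σ Q(x) log₂(Q(x)/P(x))

Computing term by term:
  Q(1)·log₂(Q(1)/P(1)) = (1/3)·log₂((1/3)/(13/30)) = -0.12617
  Q(2)·log₂(Q(2)/P(2)) = (1/3)·log₂((1/3)/(2/5)) = -0.08768
  Q(3)·log₂(Q(3)/P(3)) = (1/3)·log₂((1/3)/(1/6)) = 0.33333

D_KL(Q||P) = -0.12617 - 0.08768 + 0.33333 = 0.11948 ≈ 0.1195 bits

These are NOT equal (difference: 0.0169 bits). KL divergence is asymmetric: D_KL(P||Q) ≠ D_KL(Q||P) in general.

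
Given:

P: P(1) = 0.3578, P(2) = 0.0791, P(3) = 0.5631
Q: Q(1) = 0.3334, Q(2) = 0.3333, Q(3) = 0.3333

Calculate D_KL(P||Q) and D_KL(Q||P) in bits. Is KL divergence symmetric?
D_KL(P||Q) = 0.2983 bits, D_KL(Q||P) = 0.4055 bits. No, KL divergence is not symmetric.

D_KL(P||Q) = Σ P(x) log₂(P(x)/Q(x))

Computing term by term:
  P(1)·log₂(P(1)/Q(1)) = 0.3578·log₂(0.3578/0.3334) = 0.03646
  P(2)·log₂(P(2)/Q(2)) = 0.0791·log₂(0.0791/0.3333) = -0.16414
  P(3)·log₂(P(3)/Q(3)) = 0.5631·log₂(0.5631/0.3333) = 0.42602

D_KL(P||Q) = 0.03646 - 0.16414 + 0.42602 = 0.29834 ≈ 0.2983 bits

D_KL(Q||P) = Σ Q(x) log₂(Q(x)/P(x))

Computing term by term:
  Q(1)·log₂(Q(1)/P(1)) = 0.3334·log₂(0.3334/0.3578) = -0.03397
  Q(2)·log₂(Q(2)/P(2)) = 0.3333·log₂(0.3333/0.0791) = 0.69162
  Q(3)·log₂(Q(3)/P(3)) = 0.3333·log₂(0.3333/0.5631) = -0.25216

D_KL(Q||P) = -0.03397 + 0.69162 - 0.25216 = 0.40549 ≈ 0.4055 bits

These are NOT equal (difference: 0.1072 bits). KL divergence is asymmetric: D_KL(P||Q) ≠ D_KL(Q||P) in general.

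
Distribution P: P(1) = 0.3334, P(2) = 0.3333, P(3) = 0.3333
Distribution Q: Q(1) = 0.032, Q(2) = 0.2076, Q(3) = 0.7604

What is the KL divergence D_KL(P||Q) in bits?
0.9583 bits

D_KL(P||Q) = Σ P(x) log₂(P(x)/Q(x))

Computing term by term:
  P(1)·log₂(P(1)/Q(1)) = 0.3334·log₂(0.3334/0.032) = 1.12726
  P(2)·log₂(P(2)/Q(2)) = 0.3333·log₂(0.3333/0.2076) = 0.22765
  P(3)·log₂(P(3)/Q(3)) = 0.3333·log₂(0.3333/0.7604) = -0.39661

D_KL(P||Q) = 1.12726 + 0.22765 - 0.39661 = 0.95830 ≈ 0.9583 bits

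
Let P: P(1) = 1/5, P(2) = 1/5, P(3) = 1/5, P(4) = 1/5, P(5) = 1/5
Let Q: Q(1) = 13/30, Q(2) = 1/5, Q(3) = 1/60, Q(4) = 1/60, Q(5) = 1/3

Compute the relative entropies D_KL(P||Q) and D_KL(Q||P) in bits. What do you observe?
D_KL(P||Q) = 1.0635 bits, D_KL(Q||P) = 0.6095 bits. The two directions give different values (D_KL(P||Q) exceeds D_KL(Q||P) by 0.4540 bits): KL divergence is asymmetric.

D_KL(P||Q) = Σ P(x) log₂(P(x)/Q(x))

Computing term by term:
  P(1)·log₂(P(1)/Q(1)) = (1/5)·log₂((1/5)/(13/30)) = -0.22310
  P(2)·log₂(P(2)/Q(2)) = (1/5)·log₂((1/5)/(1/5)) = 0.00000
  P(3)·log₂(P(3)/Q(3)) = (1/5)·log₂((1/5)/(1/60)) = 0.71699
  P(4)·log₂(P(4)/Q(4)) = (1/5)·log₂((1/5)/(1/60)) = 0.71699
  P(5)·log₂(P(5)/Q(5)) = (1/5)·log₂((1/5)/(1/3)) = -0.14739

D_KL(P||Q) = -0.22310 + 0.00000 + 0.71699 + 0.71699 - 0.14739 = 1.06349 ≈ 1.0635 bits

D_KL(Q||P) = Σ Q(x) log₂(Q(x)/P(x))

Computing term by term:
  Q(1)·log₂(Q(1)/P(1)) = (13/30)·log₂((13/30)/(1/5)) = 0.48337
  Q(2)·log₂(Q(2)/P(2)) = (1/5)·log₂((1/5)/(1/5)) = 0.00000
  Q(3)·log₂(Q(3)/P(3)) = (1/60)·log₂((1/60)/(1/5)) = -0.05975
  Q(4)·log₂(Q(4)/P(4)) = (1/60)·log₂((1/60)/(1/5)) = -0.05975
  Q(5)·log₂(Q(5)/P(5)) = (1/3)·log₂((1/3)/(1/5)) = 0.24566

D_KL(Q||P) = 0.48337 + 0.00000 - 0.05975 - 0.05975 + 0.24566 = 0.60953 ≈ 0.6095 bits

These are NOT equal (difference: 0.4540 bits). KL divergence is asymmetric: D_KL(P||Q) ≠ D_KL(Q||P) in general.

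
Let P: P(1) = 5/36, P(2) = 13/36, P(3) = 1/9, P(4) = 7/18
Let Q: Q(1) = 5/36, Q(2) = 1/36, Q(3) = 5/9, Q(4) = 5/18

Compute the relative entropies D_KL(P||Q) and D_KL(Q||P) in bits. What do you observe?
D_KL(P||Q) = 1.2671 bits, D_KL(Q||P) = 1.0523 bits. The two directions give different values (D_KL(P||Q) exceeds D_KL(Q||P) by 0.2148 bits): KL divergence is asymmetric.

D_KL(P||Q) = Σ P(x) log₂(P(x)/Q(x))

Computing term by term:
  P(1)·log₂(P(1)/Q(1)) = (5/36)·log₂((5/36)/(5/36)) = 0.00000
  P(2)·log₂(P(2)/Q(2)) = (13/36)·log₂((13/36)/(1/36)) = 1.33627
  P(3)·log₂(P(3)/Q(3)) = (1/9)·log₂((1/9)/(5/9)) = -0.25799
  P(4)·log₂(P(4)/Q(4)) = (7/18)·log₂((7/18)/(5/18)) = 0.18878

D_KL(P||Q) = 0.00000 + 1.33627 - 0.25799 + 0.18878 = 1.26706 ≈ 1.2671 bits

D_KL(Q||P) = Σ Q(x) log₂(Q(x)/P(x))

Computing term by term:
  Q(1)·log₂(Q(1)/P(1)) = (5/36)·log₂((5/36)/(5/36)) = 0.00000
  Q(2)·log₂(Q(2)/P(2)) = (1/36)·log₂((1/36)/(13/36)) = -0.10279
  Q(3)·log₂(Q(3)/P(3)) = (5/9)·log₂((5/9)/(1/9)) = 1.28996
  Q(4)·log₂(Q(4)/P(4)) = (5/18)·log₂((5/18)/(7/18)) = -0.13484

D_KL(Q||P) = 0.00000 - 0.10279 + 1.28996 - 0.13484 = 1.05233 ≈ 1.0523 bits

These are NOT equal (difference: 0.2148 bits). KL divergence is asymmetric: D_KL(P||Q) ≠ D_KL(Q||P) in general.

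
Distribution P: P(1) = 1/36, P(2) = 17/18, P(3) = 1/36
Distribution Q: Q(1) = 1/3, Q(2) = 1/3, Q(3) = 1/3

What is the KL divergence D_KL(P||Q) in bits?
1.2199 bits

D_KL(P||Q) = Σ P(x) log₂(P(x)/Q(x))

Computing term by term:
  P(1)·log₂(P(1)/Q(1)) = (1/36)·log₂((1/36)/(1/3)) = -0.09958
  P(2)·log₂(P(2)/Q(2)) = (17/18)·log₂((17/18)/(1/3)) = 1.41903
  P(3)·log₂(P(3)/Q(3)) = (1/36)·log₂((1/36)/(1/3)) = -0.09958

D_KL(P||Q) = -0.09958 + 1.41903 - 0.09958 = 1.21987 ≈ 1.2199 bits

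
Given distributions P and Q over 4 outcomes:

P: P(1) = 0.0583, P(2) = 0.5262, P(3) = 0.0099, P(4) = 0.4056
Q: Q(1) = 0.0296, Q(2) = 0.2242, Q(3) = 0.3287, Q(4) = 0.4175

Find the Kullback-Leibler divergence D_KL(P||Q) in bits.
0.6377 bits

D_KL(P||Q) = Σ P(x) log₂(P(x)/Q(x))

Computing term by term:
  P(1)·log₂(P(1)/Q(1)) = 0.0583·log₂(0.0583/0.0296) = 0.05701
  P(2)·log₂(P(2)/Q(2)) = 0.5262·log₂(0.5262/0.2242) = 0.64766
  P(3)·log₂(P(3)/Q(3)) = 0.0099·log₂(0.0099/0.3287) = -0.05003
  P(4)·log₂(P(4)/Q(4)) = 0.4056·log₂(0.4056/0.4175) = -0.01692

D_KL(P||Q) = 0.05701 + 0.64766 - 0.05003 - 0.01692 = 0.63772 ≈ 0.6377 bits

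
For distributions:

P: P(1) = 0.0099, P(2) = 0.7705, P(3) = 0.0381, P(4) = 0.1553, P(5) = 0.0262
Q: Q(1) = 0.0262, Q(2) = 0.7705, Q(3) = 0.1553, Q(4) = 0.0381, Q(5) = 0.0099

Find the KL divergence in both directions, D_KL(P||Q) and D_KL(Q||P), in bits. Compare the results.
D_KL(P||Q) = 0.2605 bits, D_KL(Q||P) = 0.2605 bits. The two directions give exactly the same value for this pair.

D_KL(P||Q) = Σ P(x) log₂(P(x)/Q(x))

Computing term by term:
  P(1)·log₂(P(1)/Q(1)) = 0.0099·log₂(0.0099/0.0262) = -0.01390
  P(2)·log₂(P(2)/Q(2)) = 0.7705·log₂(0.7705/0.7705) = 0.00000
  P(3)·log₂(P(3)/Q(3)) = 0.0381·log₂(0.0381/0.1553) = -0.07724
  P(4)·log₂(P(4)/Q(4)) = 0.1553·log₂(0.1553/0.0381) = 0.31482
  P(5)·log₂(P(5)/Q(5)) = 0.0262·log₂(0.0262/0.0099) = 0.03679

D_KL(P||Q) = -0.01390 + 0.00000 - 0.07724 + 0.31482 + 0.03679 = 0.26047 ≈ 0.2605 bits

D_KL(Q||P) = Σ Q(x) log₂(Q(x)/P(x))

Computing term by term:
  Q(1)·log₂(Q(1)/P(1)) = 0.0262·log₂(0.0262/0.0099) = 0.03679
  Q(2)·log₂(Q(2)/P(2)) = 0.7705·log₂(0.7705/0.7705) = 0.00000
  Q(3)·log₂(Q(3)/P(3)) = 0.1553·log₂(0.1553/0.0381) = 0.31482
  Q(4)·log₂(Q(4)/P(4)) = 0.0381·log₂(0.0381/0.1553) = -0.07724
  Q(5)·log₂(Q(5)/P(5)) = 0.0099·log₂(0.0099/0.0262) = -0.01390

D_KL(Q||P) = 0.03679 + 0.00000 + 0.31482 - 0.07724 - 0.01390 = 0.26047 ≈ 0.2605 bits

These ARE equal here. Q is P with outcomes relabeled (Q(1) = P(5), Q(3) = P(4), Q(4) = P(3), Q(5) = P(1)) by a relabeling that is its own inverse, so the two sums contain exactly the same terms in a different order. This is a special case — KL divergence is not symmetric in general: D_KL(P||Q) ≠ D_KL(Q||P) for most P, Q.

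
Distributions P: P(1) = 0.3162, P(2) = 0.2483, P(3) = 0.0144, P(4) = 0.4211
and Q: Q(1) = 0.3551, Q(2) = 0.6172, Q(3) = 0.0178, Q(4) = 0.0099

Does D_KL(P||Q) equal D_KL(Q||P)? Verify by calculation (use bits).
D_KL(P||Q) = 1.8949 bits, D_KL(Q||P) = 0.8221 bits. No — D_KL(P||Q) ≠ D_KL(Q||P) for this pair.

D_KL(P||Q) = Σ P(x) log₂(P(x)/Q(x))

Computing term by term:
  P(1)·log₂(P(1)/Q(1)) = 0.3162·log₂(0.3162/0.3551) = -0.05293
  P(2)·log₂(P(2)/Q(2)) = 0.2483·log₂(0.2483/0.6172) = -0.32618
  P(3)·log₂(P(3)/Q(3)) = 0.0144·log₂(0.0144/0.0178) = -0.00440
  P(4)·log₂(P(4)/Q(4)) = 0.4211·log₂(0.4211/0.0099) = 2.27840

D_KL(P||Q) = -0.05293 - 0.32618 - 0.00440 + 2.27840 = 1.89489 ≈ 1.8949 bits

D_KL(Q||P) = Σ Q(x) log₂(Q(x)/P(x))

Computing term by term:
  Q(1)·log₂(Q(1)/P(1)) = 0.3551·log₂(0.3551/0.3162) = 0.05944
  Q(2)·log₂(Q(2)/P(2)) = 0.6172·log₂(0.6172/0.2483) = 0.81079
  Q(3)·log₂(Q(3)/P(3)) = 0.0178·log₂(0.0178/0.0144) = 0.00544
  Q(4)·log₂(Q(4)/P(4)) = 0.0099·log₂(0.0099/0.4211) = -0.05356

D_KL(Q||P) = 0.05944 + 0.81079 + 0.00544 - 0.05356 = 0.82211 ≈ 0.8221 bits

These are NOT equal (difference: 1.0728 bits). KL divergence is asymmetric: D_KL(P||Q) ≠ D_KL(Q||P) in general.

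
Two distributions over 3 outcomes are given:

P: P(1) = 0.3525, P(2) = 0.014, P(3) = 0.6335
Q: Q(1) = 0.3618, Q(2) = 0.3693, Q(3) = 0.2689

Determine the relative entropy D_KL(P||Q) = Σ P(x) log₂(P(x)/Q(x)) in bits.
0.7038 bits

D_KL(P||Q) = Σ P(x) log₂(P(x)/Q(x))

Computing term by term:
  P(1)·log₂(P(1)/Q(1)) = 0.3525·log₂(0.3525/0.3618) = -0.01324
  P(2)·log₂(P(2)/Q(2)) = 0.014·log₂(0.014/0.3693) = -0.06610
  P(3)·log₂(P(3)/Q(3)) = 0.6335·log₂(0.6335/0.2689) = 0.78318

D_KL(P||Q) = -0.01324 - 0.06610 + 0.78318 = 0.70384 ≈ 0.7038 bits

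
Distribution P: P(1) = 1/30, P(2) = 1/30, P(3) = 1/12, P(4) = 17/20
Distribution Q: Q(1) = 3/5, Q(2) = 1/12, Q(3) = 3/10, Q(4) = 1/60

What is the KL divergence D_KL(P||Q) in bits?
4.4845 bits

D_KL(P||Q) = Σ P(x) log₂(P(x)/Q(x))

Computing term by term:
  P(1)·log₂(P(1)/Q(1)) = (1/30)·log₂((1/30)/(3/5)) = -0.13900
  P(2)·log₂(P(2)/Q(2)) = (1/30)·log₂((1/30)/(1/12)) = -0.04406
  P(3)·log₂(P(3)/Q(3)) = (1/12)·log₂((1/12)/(3/10)) = -0.15400
  P(4)·log₂(P(4)/Q(4)) = (17/20)·log₂((17/20)/(1/60)) = 4.82156

D_KL(P||Q) = -0.13900 - 0.04406 - 0.15400 + 4.82156 = 4.48450 ≈ 4.4845 bits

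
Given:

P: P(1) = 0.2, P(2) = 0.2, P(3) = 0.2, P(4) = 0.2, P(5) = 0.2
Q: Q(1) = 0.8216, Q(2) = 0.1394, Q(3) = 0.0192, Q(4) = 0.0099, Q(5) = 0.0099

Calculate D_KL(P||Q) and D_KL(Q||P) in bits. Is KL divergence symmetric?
D_KL(P||Q) = 2.1072 bits, D_KL(Q||P) = 1.4514 bits. No, KL divergence is not symmetric.

D_KL(P||Q) = Σ P(x) log₂(P(x)/Q(x))

Computing term by term:
  P(1)·log₂(P(1)/Q(1)) = 0.2·log₂(0.2/0.8216) = -0.40769
  P(2)·log₂(P(2)/Q(2)) = 0.2·log₂(0.2/0.1394) = 0.10415
  P(3)·log₂(P(3)/Q(3)) = 0.2·log₂(0.2/0.0192) = 0.67616
  P(4)·log₂(P(4)/Q(4)) = 0.2·log₂(0.2/0.0099) = 0.86729
  P(5)·log₂(P(5)/Q(5)) = 0.2·log₂(0.2/0.0099) = 0.86729

D_KL(P||Q) = -0.40769 + 0.10415 + 0.67616 + 0.86729 + 0.86729 = 2.10720 ≈ 2.1072 bits

D_KL(Q||P) = Σ Q(x) log₂(Q(x)/P(x))

Computing term by term:
  Q(1)·log₂(Q(1)/P(1)) = 0.8216·log₂(0.8216/0.2) = 1.67478
  Q(2)·log₂(Q(2)/P(2)) = 0.1394·log₂(0.1394/0.2) = -0.07260
  Q(3)·log₂(Q(3)/P(3)) = 0.0192·log₂(0.0192/0.2) = -0.06491
  Q(4)·log₂(Q(4)/P(4)) = 0.0099·log₂(0.0099/0.2) = -0.04293
  Q(5)·log₂(Q(5)/P(5)) = 0.0099·log₂(0.0099/0.2) = -0.04293

D_KL(Q||P) = 1.67478 - 0.07260 - 0.06491 - 0.04293 - 0.04293 = 1.45141 ≈ 1.4514 bits

These are NOT equal (difference: 0.6558 bits). KL divergence is asymmetric: D_KL(P||Q) ≠ D_KL(Q||P) in general.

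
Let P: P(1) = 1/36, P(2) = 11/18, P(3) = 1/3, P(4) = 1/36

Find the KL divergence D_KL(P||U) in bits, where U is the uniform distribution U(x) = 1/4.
0.7503 bits

U(i) = 1/4 for all i

D_KL(P||U) = Σ P(x) log₂(P(x) / (1/4))
           = Σ P(x) log₂(P(x)) + log₂(4)
           = log₂(4) - H(P)

H(P) = -Σ P(x) log₂(P(x)):
  -P(1)·log₂(P(1)) = -(1/36)·log₂(1/36) = 0.14361
  -P(2)·log₂(P(2)) = -(11/18)·log₂(11/18) = 0.43419
  -P(3)·log₂(P(3)) = -(1/3)·log₂(1/3) = 0.52832
  -P(4)·log₂(P(4)) = -(1/36)·log₂(1/36) = 0.14361
H(P) = 0.14361 + 0.43419 + 0.52832 + 0.14361 = 1.24973 bits

log₂(4) = 2.00000 bits

D_KL(P||U) = 2.00000 - 1.24973 = 0.75027 ≈ 0.7503 bits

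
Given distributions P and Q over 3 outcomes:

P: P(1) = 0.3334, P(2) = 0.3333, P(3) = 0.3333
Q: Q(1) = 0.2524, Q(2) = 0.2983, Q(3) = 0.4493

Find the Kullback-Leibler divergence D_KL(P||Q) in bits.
0.0436 bits

D_KL(P||Q) = Σ P(x) log₂(P(x)/Q(x))

Computing term by term:
  P(1)·log₂(P(1)/Q(1)) = 0.3334·log₂(0.3334/0.2524) = 0.13387
  P(2)·log₂(P(2)/Q(2)) = 0.3333·log₂(0.3333/0.2983) = 0.05335
  P(3)·log₂(P(3)/Q(3)) = 0.3333·log₂(0.3333/0.4493) = -0.14360

D_KL(P||Q) = 0.13387 + 0.05335 - 0.14360 = 0.04362 ≈ 0.0436 bits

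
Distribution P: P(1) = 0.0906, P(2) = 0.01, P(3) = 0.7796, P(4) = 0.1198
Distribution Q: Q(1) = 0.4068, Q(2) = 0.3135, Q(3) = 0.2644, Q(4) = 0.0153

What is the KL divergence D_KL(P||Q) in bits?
1.3259 bits

D_KL(P||Q) = Σ P(x) log₂(P(x)/Q(x))

Computing term by term:
  P(1)·log₂(P(1)/Q(1)) = 0.0906·log₂(0.0906/0.4068) = -0.19631
  P(2)·log₂(P(2)/Q(2)) = 0.01·log₂(0.01/0.3135) = -0.04970
  P(3)·log₂(P(3)/Q(3)) = 0.7796·log₂(0.7796/0.2644) = 1.21619
  P(4)·log₂(P(4)/Q(4)) = 0.1198·log₂(0.1198/0.0153) = 0.35569

D_KL(P||Q) = -0.19631 - 0.04970 + 1.21619 + 0.35569 = 1.32587 ≈ 1.3259 bits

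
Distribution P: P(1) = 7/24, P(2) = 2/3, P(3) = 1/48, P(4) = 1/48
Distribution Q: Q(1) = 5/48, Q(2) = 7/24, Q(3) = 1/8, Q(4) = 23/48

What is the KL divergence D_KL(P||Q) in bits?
1.0803 bits

D_KL(P||Q) = Σ P(x) log₂(P(x)/Q(x))

Computing term by term:
  P(1)·log₂(P(1)/Q(1)) = (7/24)·log₂((7/24)/(5/48)) = 0.43325
  P(2)·log₂(P(2)/Q(2)) = (2/3)·log₂((2/3)/(7/24)) = 0.79510
  P(3)·log₂(P(3)/Q(3)) = (1/48)·log₂((1/48)/(1/8)) = -0.05385
  P(4)·log₂(P(4)/Q(4)) = (1/48)·log₂((1/48)/(23/48)) = -0.09424

D_KL(P||Q) = 0.43325 + 0.79510 - 0.05385 - 0.09424 = 1.08026 ≈ 1.0803 bits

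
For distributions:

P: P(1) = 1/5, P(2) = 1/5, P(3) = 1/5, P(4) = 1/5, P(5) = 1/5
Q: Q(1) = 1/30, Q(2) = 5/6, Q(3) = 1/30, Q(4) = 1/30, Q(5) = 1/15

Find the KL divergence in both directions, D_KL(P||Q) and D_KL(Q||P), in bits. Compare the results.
D_KL(P||Q) = 1.4562 bits, D_KL(Q||P) = 1.3516 bits. D_KL(P||Q) is larger than D_KL(Q||P) by 0.1046 bits; the two directions differ.

D_KL(P||Q) = Σ P(x) log₂(P(x)/Q(x))

Computing term by term:
  P(1)·log₂(P(1)/Q(1)) = (1/5)·log₂((1/5)/(1/30)) = 0.51699
  P(2)·log₂(P(2)/Q(2)) = (1/5)·log₂((1/5)/(5/6)) = -0.41178
  P(3)·log₂(P(3)/Q(3)) = (1/5)·log₂((1/5)/(1/30)) = 0.51699
  P(4)·log₂(P(4)/Q(4)) = (1/5)·log₂((1/5)/(1/30)) = 0.51699
  P(5)·log₂(P(5)/Q(5)) = (1/5)·log₂((1/5)/(1/15)) = 0.31699

D_KL(P||Q) = 0.51699 - 0.41178 + 0.51699 + 0.51699 + 0.31699 = 1.45618 ≈ 1.4562 bits

D_KL(Q||P) = Σ Q(x) log₂(Q(x)/P(x))

Computing term by term:
  Q(1)·log₂(Q(1)/P(1)) = (1/30)·log₂((1/30)/(1/5)) = -0.08617
  Q(2)·log₂(Q(2)/P(2)) = (5/6)·log₂((5/6)/(1/5)) = 1.71574
  Q(3)·log₂(Q(3)/P(3)) = (1/30)·log₂((1/30)/(1/5)) = -0.08617
  Q(4)·log₂(Q(4)/P(4)) = (1/30)·log₂((1/30)/(1/5)) = -0.08617
  Q(5)·log₂(Q(5)/P(5)) = (1/15)·log₂((1/15)/(1/5)) = -0.10566

D_KL(Q||P) = -0.08617 + 1.71574 - 0.08617 - 0.08617 - 0.10566 = 1.35157 ≈ 1.3516 bits

These are NOT equal (difference: 0.1046 bits). KL divergence is asymmetric: D_KL(P||Q) ≠ D_KL(Q||P) in general.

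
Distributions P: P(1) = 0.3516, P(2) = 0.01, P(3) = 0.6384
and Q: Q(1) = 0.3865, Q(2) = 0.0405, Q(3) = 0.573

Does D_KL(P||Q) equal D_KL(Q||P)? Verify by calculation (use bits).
D_KL(P||Q) = 0.0314 bits, D_KL(Q||P) = 0.0452 bits. No — D_KL(P||Q) ≠ D_KL(Q||P) for this pair.

D_KL(P||Q) = Σ P(x) log₂(P(x)/Q(x))

Computing term by term:
  P(1)·log₂(P(1)/Q(1)) = 0.3516·log₂(0.3516/0.3865) = -0.04801
  P(2)·log₂(P(2)/Q(2)) = 0.01·log₂(0.01/0.0405) = -0.02018
  P(3)·log₂(P(3)/Q(3)) = 0.6384·log₂(0.6384/0.573) = 0.09954

D_KL(P||Q) = -0.04801 - 0.02018 + 0.09954 = 0.03135 ≈ 0.0314 bits

D_KL(Q||P) = Σ Q(x) log₂(Q(x)/P(x))

Computing term by term:
  Q(1)·log₂(Q(1)/P(1)) = 0.3865·log₂(0.3865/0.3516) = 0.05277
  Q(2)·log₂(Q(2)/P(2)) = 0.0405·log₂(0.0405/0.01) = 0.08173
  Q(3)·log₂(Q(3)/P(3)) = 0.573·log₂(0.573/0.6384) = -0.08935

D_KL(Q||P) = 0.05277 + 0.08173 - 0.08935 = 0.04515 ≈ 0.0452 bits

These are NOT equal (difference: 0.0138 bits). KL divergence is asymmetric: D_KL(P||Q) ≠ D_KL(Q||P) in general.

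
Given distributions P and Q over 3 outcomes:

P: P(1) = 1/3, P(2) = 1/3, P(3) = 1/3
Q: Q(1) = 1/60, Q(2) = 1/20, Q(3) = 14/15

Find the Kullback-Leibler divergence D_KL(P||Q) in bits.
1.8578 bits

D_KL(P||Q) = Σ P(x) log₂(P(x)/Q(x))

Computing term by term:
  P(1)·log₂(P(1)/Q(1)) = (1/3)·log₂((1/3)/(1/60)) = 1.44064
  P(2)·log₂(P(2)/Q(2)) = (1/3)·log₂((1/3)/(1/20)) = 0.91232
  P(3)·log₂(P(3)/Q(3)) = (1/3)·log₂((1/3)/(14/15)) = -0.49514

D_KL(P||Q) = 1.44064 + 0.91232 - 0.49514 = 1.85782 ≈ 1.8578 bits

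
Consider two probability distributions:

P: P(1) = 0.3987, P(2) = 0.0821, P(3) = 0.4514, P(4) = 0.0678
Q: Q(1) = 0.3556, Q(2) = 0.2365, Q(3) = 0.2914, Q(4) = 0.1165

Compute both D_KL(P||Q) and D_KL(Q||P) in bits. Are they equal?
D_KL(P||Q) = 0.1726 bits, D_KL(Q||P) = 0.2093 bits. No, they are not equal.

D_KL(P||Q) = Σ P(x) log₂(P(x)/Q(x))

Computing term by term:
  P(1)·log₂(P(1)/Q(1)) = 0.3987·log₂(0.3987/0.3556) = 0.06580
  P(2)·log₂(P(2)/Q(2)) = 0.0821·log₂(0.0821/0.2365) = -0.12532
  P(3)·log₂(P(3)/Q(3)) = 0.4514·log₂(0.4514/0.2914) = 0.28502
  P(4)·log₂(P(4)/Q(4)) = 0.0678·log₂(0.0678/0.1165) = -0.05295

D_KL(P||Q) = 0.06580 - 0.12532 + 0.28502 - 0.05295 = 0.17255 ≈ 0.1726 bits

D_KL(Q||P) = Σ Q(x) log₂(Q(x)/P(x))

Computing term by term:
  Q(1)·log₂(Q(1)/P(1)) = 0.3556·log₂(0.3556/0.3987) = -0.05869
  Q(2)·log₂(Q(2)/P(2)) = 0.2365·log₂(0.2365/0.0821) = 0.36099
  Q(3)·log₂(Q(3)/P(3)) = 0.2914·log₂(0.2914/0.4514) = -0.18399
  Q(4)·log₂(Q(4)/P(4)) = 0.1165·log₂(0.1165/0.0678) = 0.09098

D_KL(Q||P) = -0.05869 + 0.36099 - 0.18399 + 0.09098 = 0.20929 ≈ 0.2093 bits

These are NOT equal (difference: 0.0367 bits). KL divergence is asymmetric: D_KL(P||Q) ≠ D_KL(Q||P) in general.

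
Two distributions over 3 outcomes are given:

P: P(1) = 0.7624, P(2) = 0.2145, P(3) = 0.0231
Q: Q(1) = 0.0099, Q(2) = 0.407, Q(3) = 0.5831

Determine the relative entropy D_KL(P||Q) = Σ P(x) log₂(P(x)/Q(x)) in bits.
4.4721 bits

D_KL(P||Q) = Σ P(x) log₂(P(x)/Q(x))

Computing term by term:
  P(1)·log₂(P(1)/Q(1)) = 0.7624·log₂(0.7624/0.0099) = 4.77794
  P(2)·log₂(P(2)/Q(2)) = 0.2145·log₂(0.2145/0.407) = -0.19821
  P(3)·log₂(P(3)/Q(3)) = 0.0231·log₂(0.0231/0.5831) = -0.10759

D_KL(P||Q) = 4.77794 - 0.19821 - 0.10759 = 4.47214 ≈ 4.4721 bits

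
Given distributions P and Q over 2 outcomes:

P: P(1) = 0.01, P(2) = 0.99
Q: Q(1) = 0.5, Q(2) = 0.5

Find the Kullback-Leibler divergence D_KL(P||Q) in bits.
0.9192 bits

D_KL(P||Q) = Σ P(x) log₂(P(x)/Q(x))

Computing term by term:
  P(1)·log₂(P(1)/Q(1)) = 0.01·log₂(0.01/0.5) = -0.05644
  P(2)·log₂(P(2)/Q(2)) = 0.99·log₂(0.99/0.5) = 0.97565

D_KL(P||Q) = -0.05644 + 0.97565 = 0.91921 ≈ 0.9192 bits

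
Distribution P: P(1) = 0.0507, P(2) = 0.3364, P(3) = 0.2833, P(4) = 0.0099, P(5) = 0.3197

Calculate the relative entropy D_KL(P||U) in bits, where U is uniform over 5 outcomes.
0.4677 bits

U(i) = 1/5 for all i

D_KL(P||U) = Σ P(x) log₂(P(x) / (1/5))
           = Σ P(x) log₂(P(x)) + log₂(5)
           = log₂(5) - H(P)

H(P) = -Σ P(x) log₂(P(x)):
  -P(1)·log₂(P(1)) = -(0.0507)·log₂(0.0507) = 0.21810
  -P(2)·log₂(P(2)) = -(0.3364)·log₂(0.3364) = 0.52874
  -P(3)·log₂(P(3)) = -(0.2833)·log₂(0.2833) = 0.51549
  -P(4)·log₂(P(4)) = -(0.0099)·log₂(0.0099) = 0.06592
  -P(5)·log₂(P(5)) = -(0.3197)·log₂(0.3197) = 0.52597
H(P) = 0.21810 + 0.52874 + 0.51549 + 0.06592 + 0.52597 = 1.85422 bits

log₂(5) = 2.32193 bits

D_KL(P||U) = 2.32193 - 1.85422 = 0.46771 ≈ 0.4677 bits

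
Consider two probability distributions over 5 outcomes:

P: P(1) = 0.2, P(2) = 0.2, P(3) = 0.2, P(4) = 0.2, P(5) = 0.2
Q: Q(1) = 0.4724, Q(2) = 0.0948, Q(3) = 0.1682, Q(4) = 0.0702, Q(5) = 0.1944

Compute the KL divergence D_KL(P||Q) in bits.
0.3277 bits

D_KL(P||Q) = Σ P(x) log₂(P(x)/Q(x))

Computing term by term:
  P(1)·log₂(P(1)/Q(1)) = 0.2·log₂(0.2/0.4724) = -0.24800
  P(2)·log₂(P(2)/Q(2)) = 0.2·log₂(0.2/0.0948) = 0.21541
  P(3)·log₂(P(3)/Q(3)) = 0.2·log₂(0.2/0.1682) = 0.04996
  P(4)·log₂(P(4)/Q(4)) = 0.2·log₂(0.2/0.0702) = 0.30209
  P(5)·log₂(P(5)/Q(5)) = 0.2·log₂(0.2/0.1944) = 0.00819

D_KL(P||Q) = -0.24800 + 0.21541 + 0.04996 + 0.30209 + 0.00819 = 0.32765 ≈ 0.3277 bits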